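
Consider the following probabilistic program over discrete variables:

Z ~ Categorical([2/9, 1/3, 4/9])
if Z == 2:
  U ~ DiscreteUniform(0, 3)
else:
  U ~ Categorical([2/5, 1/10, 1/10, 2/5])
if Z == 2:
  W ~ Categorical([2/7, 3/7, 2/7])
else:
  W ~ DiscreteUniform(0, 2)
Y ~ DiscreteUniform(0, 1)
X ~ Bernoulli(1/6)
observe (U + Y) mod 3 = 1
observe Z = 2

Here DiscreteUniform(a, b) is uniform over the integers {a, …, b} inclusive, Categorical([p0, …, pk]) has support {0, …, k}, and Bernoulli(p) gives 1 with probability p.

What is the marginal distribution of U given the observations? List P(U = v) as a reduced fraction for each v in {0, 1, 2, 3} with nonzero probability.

Enumerate traces; 18 have nonzero weight after conditioning:
  (Z=2, U=0, W=0, Y=1, X=0) weight 5/378
  (Z=2, U=0, W=0, Y=1, X=1) weight 1/378
  (Z=2, U=0, W=1, Y=1, X=0) weight 5/252
  (Z=2, U=0, W=1, Y=1, X=1) weight 1/252
  (Z=2, U=0, W=2, Y=1, X=0) weight 5/378
  (Z=2, U=0, W=2, Y=1, X=1) weight 1/378
  (Z=2, U=1, W=0, Y=0, X=0) weight 5/378
  (Z=2, U=1, W=0, Y=0, X=1) weight 1/378
  (Z=2, U=3, W=0, Y=1, X=0) weight 5/378
  … 9 more
Group by U:
  weight(U=0) = 1/18
  weight(U=1) = 1/18
  weight(U=3) = 1/18
Total weight = 1/18 + 1/18 + 1/18 = 1/6
P(U=0 | obs) = 1/18 / 1/6 = 1/3
P(U=1 | obs) = 1/18 / 1/6 = 1/3
P(U=3 | obs) = 1/18 / 1/6 = 1/3

P(U=0) = 1/3, P(U=1) = 1/3, P(U=3) = 1/3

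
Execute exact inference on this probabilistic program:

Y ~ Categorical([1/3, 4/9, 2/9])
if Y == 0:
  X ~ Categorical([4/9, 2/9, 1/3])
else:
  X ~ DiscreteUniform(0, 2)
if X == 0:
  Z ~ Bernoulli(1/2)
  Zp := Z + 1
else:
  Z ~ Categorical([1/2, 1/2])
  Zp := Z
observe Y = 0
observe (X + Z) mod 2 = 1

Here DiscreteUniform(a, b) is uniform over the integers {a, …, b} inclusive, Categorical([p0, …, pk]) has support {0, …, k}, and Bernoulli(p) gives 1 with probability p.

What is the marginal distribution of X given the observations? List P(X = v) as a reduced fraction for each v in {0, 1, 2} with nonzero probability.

P(X=0) = 4/9, P(X=1) = 2/9, P(X=2) = 1/3

Enumerate traces; 3 have nonzero weight after conditioning:
  (Y=0, X=0, Z=1) weight 2/27
  (Y=0, X=1, Z=0) weight 1/27
  (Y=0, X=2, Z=1) weight 1/18
Group by X:
  weight(X=0) = 2/27
  weight(X=1) = 1/27
  weight(X=2) = 1/18
Total weight = 2/27 + 1/27 + 1/18 = 1/6
P(X=0 | obs) = 2/27 / 1/6 = 4/9
P(X=1 | obs) = 1/27 / 1/6 = 2/9
P(X=2 | obs) = 1/18 / 1/6 = 1/3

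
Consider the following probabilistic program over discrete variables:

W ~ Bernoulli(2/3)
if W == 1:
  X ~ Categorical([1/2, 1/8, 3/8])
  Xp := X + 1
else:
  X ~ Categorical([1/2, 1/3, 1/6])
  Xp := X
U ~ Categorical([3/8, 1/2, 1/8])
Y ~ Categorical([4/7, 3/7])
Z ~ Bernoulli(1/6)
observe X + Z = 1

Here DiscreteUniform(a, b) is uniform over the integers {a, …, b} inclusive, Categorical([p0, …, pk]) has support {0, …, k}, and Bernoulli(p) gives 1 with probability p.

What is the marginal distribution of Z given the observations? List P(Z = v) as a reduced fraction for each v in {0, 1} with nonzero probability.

P(Z=0) = 35/53, P(Z=1) = 18/53

Enumerate traces; 24 have nonzero weight after conditioning:
  (W=0, X=0, U=0, Y=0, Z=1) weight 1/168
  (W=0, X=0, U=0, Y=1, Z=1) weight 1/224
  (W=0, X=0, U=1, Y=0, Z=1) weight 1/126
  (W=0, X=0, U=1, Y=1, Z=1) weight 1/168
  (W=0, X=0, U=2, Y=0, Z=1) weight 1/504
  (W=0, X=0, U=2, Y=1, Z=1) weight 1/672
  (W=0, X=1, U=0, Y=0, Z=0) weight 5/252
  (W=0, X=1, U=0, Y=1, Z=0) weight 5/336
  … 16 more
Group by Z:
  weight(Z=0) = 35/216
  weight(Z=1) = 1/12
Total weight = 35/216 + 1/12 = 53/216
P(Z=0 | obs) = 35/216 / 53/216 = 35/53
P(Z=1 | obs) = 1/12 / 53/216 = 18/53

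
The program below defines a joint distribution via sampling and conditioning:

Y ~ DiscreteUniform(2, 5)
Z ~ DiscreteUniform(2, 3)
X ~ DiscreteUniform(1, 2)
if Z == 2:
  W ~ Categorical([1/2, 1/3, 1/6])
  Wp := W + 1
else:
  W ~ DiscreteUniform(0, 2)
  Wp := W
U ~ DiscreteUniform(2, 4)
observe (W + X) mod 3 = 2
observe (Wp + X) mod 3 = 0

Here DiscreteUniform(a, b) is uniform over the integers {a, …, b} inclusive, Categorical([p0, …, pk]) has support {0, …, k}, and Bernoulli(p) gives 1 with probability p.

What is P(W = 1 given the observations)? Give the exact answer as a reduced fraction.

P(W = 1 | obs) = 2/5

Enumerate traces; 24 have nonzero weight after conditioning:
  (Y=2, Z=2, X=1, W=1, U=2) weight 1/144
  (Y=2, Z=2, X=1, W=1, U=3) weight 1/144
  (Y=2, Z=2, X=1, W=1, U=4) weight 1/144
  (Y=2, Z=2, X=2, W=0, U=2) weight 1/96
  (Y=2, Z=2, X=2, W=0, U=3) weight 1/96
  (Y=2, Z=2, X=2, W=0, U=4) weight 1/96
  (Y=3, Z=2, X=1, W=1, U=2) weight 1/144
  (Y=3, Z=2, X=1, W=1, U=3) weight 1/144
  … 16 more
Group by W:
  weight(W=0) = 1/8
  weight(W=1) = 1/12
Total weight = 1/8 + 1/12 = 5/24
P(W=0 | obs) = 1/8 / 5/24 = 3/5
P(W=1 | obs) = 1/12 / 5/24 = 2/5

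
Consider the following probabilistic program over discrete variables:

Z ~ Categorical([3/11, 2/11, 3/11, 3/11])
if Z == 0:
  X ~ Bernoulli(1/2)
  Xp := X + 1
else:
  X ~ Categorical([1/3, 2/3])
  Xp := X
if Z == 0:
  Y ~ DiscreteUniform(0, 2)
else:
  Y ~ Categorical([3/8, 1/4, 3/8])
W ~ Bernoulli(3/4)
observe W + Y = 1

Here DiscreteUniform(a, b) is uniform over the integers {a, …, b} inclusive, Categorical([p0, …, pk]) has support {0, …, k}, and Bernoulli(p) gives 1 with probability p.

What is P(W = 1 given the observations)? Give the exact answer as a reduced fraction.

Enumerate traces; 16 have nonzero weight after conditioning:
  (Z=0, X=0, Y=0, W=1) weight 3/88
  (Z=0, X=0, Y=1, W=0) weight 1/88
  (Z=0, X=1, Y=0, W=1) weight 3/88
  (Z=0, X=1, Y=1, W=0) weight 1/88
  (Z=1, X=0, Y=0, W=1) weight 3/176
  (Z=1, X=0, Y=1, W=0) weight 1/264
  (Z=1, X=1, Y=0, W=1) weight 3/88
  (Z=1, X=1, Y=1, W=0) weight 1/132
  … 8 more
Group by W:
  weight(W=0) = 3/44
  weight(W=1) = 3/11
Total weight = 3/44 + 3/11 = 15/44
P(W=0 | obs) = 3/44 / 15/44 = 1/5
P(W=1 | obs) = 3/11 / 15/44 = 4/5

P(W = 1 | obs) = 4/5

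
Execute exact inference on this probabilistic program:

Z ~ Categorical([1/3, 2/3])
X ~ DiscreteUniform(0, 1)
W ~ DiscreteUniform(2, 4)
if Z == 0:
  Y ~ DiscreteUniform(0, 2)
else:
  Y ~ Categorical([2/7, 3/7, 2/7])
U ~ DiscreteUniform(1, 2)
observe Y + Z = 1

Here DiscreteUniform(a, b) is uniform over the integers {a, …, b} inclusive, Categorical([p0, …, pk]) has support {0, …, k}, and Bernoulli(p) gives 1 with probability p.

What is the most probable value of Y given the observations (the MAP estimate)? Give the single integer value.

Enumerate traces; 24 have nonzero weight after conditioning:
  (Z=0, X=0, W=2, Y=1, U=1) weight 1/108
  (Z=0, X=0, W=2, Y=1, U=2) weight 1/108
  (Z=0, X=0, W=3, Y=1, U=1) weight 1/108
  (Z=0, X=0, W=3, Y=1, U=2) weight 1/108
  (Z=0, X=0, W=4, Y=1, U=1) weight 1/108
  (Z=0, X=0, W=4, Y=1, U=2) weight 1/108
  (Z=0, X=1, W=2, Y=1, U=1) weight 1/108
  (Z=0, X=1, W=2, Y=1, U=2) weight 1/108
  (Z=1, X=0, W=2, Y=0, U=1) weight 1/63
  … 15 more
Group by Y:
  weight(Y=0) = 4/21
  weight(Y=1) = 1/9
Total weight = 4/21 + 1/9 = 19/63
P(Y=0 | obs) = 4/21 / 19/63 = 12/19
P(Y=1 | obs) = 1/9 / 19/63 = 7/19
argmax = 0

argmax_v P(Y = v | obs) = 0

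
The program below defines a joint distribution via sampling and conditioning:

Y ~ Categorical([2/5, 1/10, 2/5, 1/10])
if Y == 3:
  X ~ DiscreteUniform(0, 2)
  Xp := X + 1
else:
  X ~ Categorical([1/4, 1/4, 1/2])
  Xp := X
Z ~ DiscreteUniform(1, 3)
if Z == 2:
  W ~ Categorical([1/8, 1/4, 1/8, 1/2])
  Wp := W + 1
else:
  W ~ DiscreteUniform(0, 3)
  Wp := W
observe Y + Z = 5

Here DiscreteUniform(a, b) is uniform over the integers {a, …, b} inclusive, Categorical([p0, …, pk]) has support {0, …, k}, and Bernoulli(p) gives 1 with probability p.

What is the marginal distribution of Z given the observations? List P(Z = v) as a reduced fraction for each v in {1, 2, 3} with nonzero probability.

P(Z=2) = 1/5, P(Z=3) = 4/5

Enumerate traces; 24 have nonzero weight after conditioning:
  (Y=2, X=0, Z=3, W=0) weight 1/120
  (Y=2, X=0, Z=3, W=1) weight 1/120
  (Y=2, X=0, Z=3, W=2) weight 1/120
  (Y=2, X=0, Z=3, W=3) weight 1/120
  (Y=2, X=1, Z=3, W=0) weight 1/120
  (Y=2, X=1, Z=3, W=1) weight 1/120
  (Y=2, X=1, Z=3, W=2) weight 1/120
  (Y=2, X=1, Z=3, W=3) weight 1/120
  (Y=3, X=0, Z=2, W=0) weight 1/720
  … 15 more
Group by Z:
  weight(Z=2) = 1/30
  weight(Z=3) = 2/15
Total weight = 1/30 + 2/15 = 1/6
P(Z=2 | obs) = 1/30 / 1/6 = 1/5
P(Z=3 | obs) = 2/15 / 1/6 = 4/5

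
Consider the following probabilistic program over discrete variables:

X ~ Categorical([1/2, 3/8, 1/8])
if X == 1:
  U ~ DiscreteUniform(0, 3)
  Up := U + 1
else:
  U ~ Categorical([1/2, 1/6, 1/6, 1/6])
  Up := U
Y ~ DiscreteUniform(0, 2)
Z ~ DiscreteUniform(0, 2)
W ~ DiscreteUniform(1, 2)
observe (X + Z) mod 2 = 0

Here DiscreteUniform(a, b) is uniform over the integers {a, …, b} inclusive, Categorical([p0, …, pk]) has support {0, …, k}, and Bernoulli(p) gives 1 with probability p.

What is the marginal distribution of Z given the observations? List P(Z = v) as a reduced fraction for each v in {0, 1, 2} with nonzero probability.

P(Z=0) = 5/13, P(Z=1) = 3/13, P(Z=2) = 5/13

Enumerate traces; 120 have nonzero weight after conditioning:
  (X=0, U=0, Y=0, Z=0, W=1) weight 1/72
  (X=0, U=0, Y=0, Z=0, W=2) weight 1/72
  (X=0, U=0, Y=0, Z=2, W=1) weight 1/72
  (X=0, U=0, Y=0, Z=2, W=2) weight 1/72
  (X=0, U=0, Y=1, Z=0, W=1) weight 1/72
  (X=0, U=0, Y=1, Z=0, W=2) weight 1/72
  (X=0, U=0, Y=1, Z=2, W=1) weight 1/72
  (X=0, U=0, Y=1, Z=2, W=2) weight 1/72
  (X=1, U=0, Y=0, Z=1, W=1) weight 1/192
  … 111 more
Group by Z:
  weight(Z=0) = 5/24
  weight(Z=1) = 1/8
  weight(Z=2) = 5/24
Total weight = 5/24 + 1/8 + 5/24 = 13/24
P(Z=0 | obs) = 5/24 / 13/24 = 5/13
P(Z=1 | obs) = 1/8 / 13/24 = 3/13
P(Z=2 | obs) = 5/24 / 13/24 = 5/13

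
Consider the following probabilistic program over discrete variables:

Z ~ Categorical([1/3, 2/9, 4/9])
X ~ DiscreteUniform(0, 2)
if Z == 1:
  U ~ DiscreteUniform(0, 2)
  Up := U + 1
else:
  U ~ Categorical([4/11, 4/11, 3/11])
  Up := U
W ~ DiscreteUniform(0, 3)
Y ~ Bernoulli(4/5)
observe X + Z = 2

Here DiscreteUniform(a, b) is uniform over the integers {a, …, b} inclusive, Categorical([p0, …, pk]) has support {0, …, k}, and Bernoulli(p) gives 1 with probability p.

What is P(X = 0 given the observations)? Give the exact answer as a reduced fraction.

P(X = 0 | obs) = 4/9

Enumerate traces; 72 have nonzero weight after conditioning:
  (Z=0, X=2, U=0, W=0, Y=0) weight 1/495
  (Z=0, X=2, U=0, W=0, Y=1) weight 4/495
  (Z=0, X=2, U=0, W=1, Y=0) weight 1/495
  (Z=0, X=2, U=0, W=1, Y=1) weight 4/495
  (Z=0, X=2, U=0, W=2, Y=0) weight 1/495
  (Z=0, X=2, U=0, W=2, Y=1) weight 4/495
  (Z=0, X=2, U=0, W=3, Y=0) weight 1/495
  (Z=0, X=2, U=0, W=3, Y=1) weight 4/495
  (Z=1, X=1, U=0, W=0, Y=0) weight 1/810
  (Z=2, X=0, U=0, W=0, Y=0) weight 4/1485
  … 62 more
Group by X:
  weight(X=0) = 4/27
  weight(X=1) = 2/27
  weight(X=2) = 1/9
Total weight = 4/27 + 2/27 + 1/9 = 1/3
P(X=0 | obs) = 4/27 / 1/3 = 4/9
P(X=1 | obs) = 2/27 / 1/3 = 2/9
P(X=2 | obs) = 1/9 / 1/3 = 1/3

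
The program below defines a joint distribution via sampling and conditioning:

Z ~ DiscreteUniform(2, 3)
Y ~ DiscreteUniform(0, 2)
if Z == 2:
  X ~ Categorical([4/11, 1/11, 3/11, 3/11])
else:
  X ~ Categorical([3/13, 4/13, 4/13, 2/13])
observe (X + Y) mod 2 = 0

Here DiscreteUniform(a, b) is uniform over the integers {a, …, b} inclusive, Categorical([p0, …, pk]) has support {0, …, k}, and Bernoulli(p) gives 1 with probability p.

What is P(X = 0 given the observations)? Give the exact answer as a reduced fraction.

Enumerate traces; 12 have nonzero weight after conditioning:
  (Z=2, Y=0, X=0) weight 2/33
  (Z=2, Y=0, X=2) weight 1/22
  (Z=2, Y=1, X=1) weight 1/66
  (Z=2, Y=1, X=3) weight 1/22
  (Z=2, Y=2, X=0) weight 2/33
  (Z=2, Y=2, X=2) weight 1/22
  (Z=3, Y=0, X=0) weight 1/26
  (Z=3, Y=0, X=2) weight 2/39
  … 4 more
Group by X:
  weight(X=0) = 85/429
  weight(X=1) = 19/286
  weight(X=2) = 83/429
  weight(X=3) = 61/858
Total weight = 85/429 + 19/286 + 83/429 + 61/858 = 227/429
P(X=0 | obs) = 85/429 / 227/429 = 85/227
P(X=1 | obs) = 19/286 / 227/429 = 57/454
P(X=2 | obs) = 83/429 / 227/429 = 83/227
P(X=3 | obs) = 61/858 / 227/429 = 61/454

P(X = 0 | obs) = 85/227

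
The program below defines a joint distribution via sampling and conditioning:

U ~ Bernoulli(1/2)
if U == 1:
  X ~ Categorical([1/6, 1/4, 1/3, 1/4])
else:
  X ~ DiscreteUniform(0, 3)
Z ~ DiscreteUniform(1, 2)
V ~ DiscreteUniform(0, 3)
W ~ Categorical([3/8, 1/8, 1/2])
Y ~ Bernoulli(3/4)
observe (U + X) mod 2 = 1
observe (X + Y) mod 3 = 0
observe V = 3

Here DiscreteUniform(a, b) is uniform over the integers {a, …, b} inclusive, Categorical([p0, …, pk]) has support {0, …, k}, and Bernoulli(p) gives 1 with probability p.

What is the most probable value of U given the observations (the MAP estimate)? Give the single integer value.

argmax_v P(U = v | obs) = 1

Enumerate traces; 18 have nonzero weight after conditioning:
  (U=0, X=3, Z=1, V=3, W=0, Y=0) weight 3/2048
  (U=0, X=3, Z=1, V=3, W=1, Y=0) weight 1/2048
  (U=0, X=3, Z=1, V=3, W=2, Y=0) weight 1/512
  (U=0, X=3, Z=2, V=3, W=0, Y=0) weight 3/2048
  (U=0, X=3, Z=2, V=3, W=1, Y=0) weight 1/2048
  (U=0, X=3, Z=2, V=3, W=2, Y=0) weight 1/512
  (U=1, X=0, Z=1, V=3, W=0, Y=0) weight 1/1024
  (U=1, X=0, Z=1, V=3, W=1, Y=0) weight 1/3072
  … 10 more
Group by U:
  weight(U=0) = 1/128
  weight(U=1) = 7/192
Total weight = 1/128 + 7/192 = 17/384
P(U=0 | obs) = 1/128 / 17/384 = 3/17
P(U=1 | obs) = 7/192 / 17/384 = 14/17
argmax = 1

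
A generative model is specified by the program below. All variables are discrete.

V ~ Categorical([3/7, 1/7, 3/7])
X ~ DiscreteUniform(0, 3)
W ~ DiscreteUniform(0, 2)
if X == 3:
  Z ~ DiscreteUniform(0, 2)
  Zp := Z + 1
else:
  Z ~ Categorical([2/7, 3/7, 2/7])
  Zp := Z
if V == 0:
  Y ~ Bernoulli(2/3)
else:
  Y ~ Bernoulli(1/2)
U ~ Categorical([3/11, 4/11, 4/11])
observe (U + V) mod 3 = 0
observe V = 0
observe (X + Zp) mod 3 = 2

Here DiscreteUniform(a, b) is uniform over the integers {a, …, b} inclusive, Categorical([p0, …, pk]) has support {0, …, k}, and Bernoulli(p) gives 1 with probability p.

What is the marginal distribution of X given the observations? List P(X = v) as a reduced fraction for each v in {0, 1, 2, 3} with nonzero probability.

P(X=0) = 3/14, P(X=1) = 9/28, P(X=2) = 3/14, P(X=3) = 1/4

Enumerate traces; 24 have nonzero weight after conditioning:
  (V=0, X=0, W=0, Z=2, Y=0, U=0) weight 1/1078
  (V=0, X=0, W=0, Z=2, Y=1, U=0) weight 1/539
  (V=0, X=0, W=1, Z=2, Y=0, U=0) weight 1/1078
  (V=0, X=0, W=1, Z=2, Y=1, U=0) weight 1/539
  (V=0, X=0, W=2, Z=2, Y=0, U=0) weight 1/1078
  (V=0, X=0, W=2, Z=2, Y=1, U=0) weight 1/539
  (V=0, X=1, W=0, Z=1, Y=0, U=0) weight 3/2156
  (V=0, X=1, W=0, Z=1, Y=1, U=0) weight 3/1078
  (V=0, X=2, W=0, Z=0, Y=0, U=0) weight 1/1078
  (V=0, X=3, W=0, Z=1, Y=0, U=0) weight 1/924
  … 14 more
Group by X:
  weight(X=0) = 9/1078
  weight(X=1) = 27/2156
  weight(X=2) = 9/1078
  weight(X=3) = 3/308
Total weight = 9/1078 + 27/2156 + 9/1078 + 3/308 = 3/77
P(X=0 | obs) = 9/1078 / 3/77 = 3/14
P(X=1 | obs) = 27/2156 / 3/77 = 9/28
P(X=2 | obs) = 9/1078 / 3/77 = 3/14
P(X=3 | obs) = 3/308 / 3/77 = 1/4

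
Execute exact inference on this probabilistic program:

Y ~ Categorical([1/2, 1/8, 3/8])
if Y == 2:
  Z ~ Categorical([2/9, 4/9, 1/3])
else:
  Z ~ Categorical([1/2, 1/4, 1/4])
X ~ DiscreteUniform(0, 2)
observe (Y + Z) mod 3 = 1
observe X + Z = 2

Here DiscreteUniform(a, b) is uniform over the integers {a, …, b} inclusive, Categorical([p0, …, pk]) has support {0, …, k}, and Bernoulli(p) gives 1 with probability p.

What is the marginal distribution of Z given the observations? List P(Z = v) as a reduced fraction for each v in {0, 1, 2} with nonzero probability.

Enumerate traces; 3 have nonzero weight after conditioning:
  (Y=0, Z=1, X=1) weight 1/24
  (Y=1, Z=0, X=2) weight 1/48
  (Y=2, Z=2, X=0) weight 1/24
Group by Z:
  weight(Z=0) = 1/48
  weight(Z=1) = 1/24
  weight(Z=2) = 1/24
Total weight = 1/48 + 1/24 + 1/24 = 5/48
P(Z=0 | obs) = 1/48 / 5/48 = 1/5
P(Z=1 | obs) = 1/24 / 5/48 = 2/5
P(Z=2 | obs) = 1/24 / 5/48 = 2/5

P(Z=0) = 1/5, P(Z=1) = 2/5, P(Z=2) = 2/5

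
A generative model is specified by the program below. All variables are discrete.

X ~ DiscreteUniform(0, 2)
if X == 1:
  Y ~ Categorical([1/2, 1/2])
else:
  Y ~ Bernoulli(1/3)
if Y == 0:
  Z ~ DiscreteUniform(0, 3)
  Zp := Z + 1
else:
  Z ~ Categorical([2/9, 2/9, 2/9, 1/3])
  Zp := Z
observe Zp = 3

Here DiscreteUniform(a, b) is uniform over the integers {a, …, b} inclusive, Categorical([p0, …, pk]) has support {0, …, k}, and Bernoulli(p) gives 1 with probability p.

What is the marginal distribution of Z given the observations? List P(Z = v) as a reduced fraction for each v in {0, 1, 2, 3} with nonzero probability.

P(Z=2) = 33/61, P(Z=3) = 28/61

Enumerate traces; 6 have nonzero weight after conditioning:
  (X=0, Y=0, Z=2) weight 1/18
  (X=0, Y=1, Z=3) weight 1/27
  (X=1, Y=0, Z=2) weight 1/24
  (X=1, Y=1, Z=3) weight 1/18
  (X=2, Y=0, Z=2) weight 1/18
  (X=2, Y=1, Z=3) weight 1/27
Group by Z:
  weight(Z=2) = 11/72
  weight(Z=3) = 7/54
Total weight = 11/72 + 7/54 = 61/216
P(Z=2 | obs) = 11/72 / 61/216 = 33/61
P(Z=3 | obs) = 7/54 / 61/216 = 28/61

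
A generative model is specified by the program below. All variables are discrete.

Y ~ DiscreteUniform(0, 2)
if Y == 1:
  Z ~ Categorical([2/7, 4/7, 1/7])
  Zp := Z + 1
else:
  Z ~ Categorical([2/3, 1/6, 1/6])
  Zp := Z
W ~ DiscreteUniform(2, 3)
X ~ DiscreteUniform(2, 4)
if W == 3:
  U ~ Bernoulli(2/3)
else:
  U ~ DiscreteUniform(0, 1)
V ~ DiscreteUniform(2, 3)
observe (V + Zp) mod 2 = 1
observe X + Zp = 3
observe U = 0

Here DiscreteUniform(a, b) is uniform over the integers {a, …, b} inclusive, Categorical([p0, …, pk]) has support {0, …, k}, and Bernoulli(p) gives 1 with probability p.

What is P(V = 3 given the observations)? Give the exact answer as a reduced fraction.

Enumerate traces; 10 have nonzero weight after conditioning:
  (Y=0, Z=0, W=2, X=3, U=0, V=3) weight 1/108
  (Y=0, Z=0, W=3, X=3, U=0, V=3) weight 1/162
  (Y=0, Z=1, W=2, X=2, U=0, V=2) weight 1/432
  (Y=0, Z=1, W=3, X=2, U=0, V=2) weight 1/648
  (Y=1, Z=0, W=2, X=2, U=0, V=2) weight 1/252
  (Y=1, Z=0, W=3, X=2, U=0, V=2) weight 1/378
  (Y=2, Z=0, W=2, X=3, U=0, V=3) weight 1/108
  (Y=2, Z=0, W=3, X=3, U=0, V=3) weight 1/162
  … 2 more
Group by V:
  weight(V=2) = 65/4536
  weight(V=3) = 5/162
Total weight = 65/4536 + 5/162 = 205/4536
P(V=2 | obs) = 65/4536 / 205/4536 = 13/41
P(V=3 | obs) = 5/162 / 205/4536 = 28/41

P(V = 3 | obs) = 28/41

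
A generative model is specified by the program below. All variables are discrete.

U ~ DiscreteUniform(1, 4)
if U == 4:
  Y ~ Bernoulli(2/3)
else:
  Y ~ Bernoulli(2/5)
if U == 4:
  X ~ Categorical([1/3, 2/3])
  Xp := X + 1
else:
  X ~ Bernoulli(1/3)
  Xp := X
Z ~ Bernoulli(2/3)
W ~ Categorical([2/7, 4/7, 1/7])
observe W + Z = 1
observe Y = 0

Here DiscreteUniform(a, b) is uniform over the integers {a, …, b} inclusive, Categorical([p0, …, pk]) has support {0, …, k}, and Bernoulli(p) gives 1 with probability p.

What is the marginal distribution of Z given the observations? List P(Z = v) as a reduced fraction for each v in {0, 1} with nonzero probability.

Enumerate traces; 16 have nonzero weight after conditioning:
  (U=1, Y=0, X=0, Z=0, W=1) weight 2/105
  (U=1, Y=0, X=0, Z=1, W=0) weight 2/105
  (U=1, Y=0, X=1, Z=0, W=1) weight 1/105
  (U=1, Y=0, X=1, Z=1, W=0) weight 1/105
  (U=2, Y=0, X=0, Z=0, W=1) weight 2/105
  (U=2, Y=0, X=0, Z=1, W=0) weight 2/105
  (U=2, Y=0, X=1, Z=0, W=1) weight 1/105
  (U=2, Y=0, X=1, Z=1, W=0) weight 1/105
  … 8 more
Group by Z:
  weight(Z=0) = 32/315
  weight(Z=1) = 32/315
Total weight = 32/315 + 32/315 = 64/315
P(Z=0 | obs) = 32/315 / 64/315 = 1/2
P(Z=1 | obs) = 32/315 / 64/315 = 1/2

P(Z=0) = 1/2, P(Z=1) = 1/2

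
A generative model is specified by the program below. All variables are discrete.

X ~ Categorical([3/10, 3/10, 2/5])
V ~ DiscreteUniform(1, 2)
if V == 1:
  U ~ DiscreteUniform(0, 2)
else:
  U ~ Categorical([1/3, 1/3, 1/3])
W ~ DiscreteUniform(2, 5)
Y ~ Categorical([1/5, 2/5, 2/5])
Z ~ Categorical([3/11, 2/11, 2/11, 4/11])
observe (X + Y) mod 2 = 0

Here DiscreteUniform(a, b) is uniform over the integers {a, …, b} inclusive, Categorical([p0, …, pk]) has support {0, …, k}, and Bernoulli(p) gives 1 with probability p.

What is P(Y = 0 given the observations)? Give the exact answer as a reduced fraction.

P(Y = 0 | obs) = 7/27

Enumerate traces; 480 have nonzero weight after conditioning:
  (X=0, V=1, U=0, W=2, Y=0, Z=0) weight 3/4400
  (X=0, V=1, U=0, W=2, Y=0, Z=1) weight 1/2200
  (X=0, V=1, U=0, W=2, Y=0, Z=2) weight 1/2200
  (X=0, V=1, U=0, W=2, Y=0, Z=3) weight 1/1100
  (X=0, V=1, U=0, W=2, Y=2, Z=0) weight 3/2200
  (X=0, V=1, U=0, W=2, Y=2, Z=1) weight 1/1100
  (X=0, V=1, U=0, W=2, Y=2, Z=2) weight 1/1100
  (X=0, V=1, U=0, W=2, Y=2, Z=3) weight 1/550
  (X=1, V=1, U=0, W=2, Y=1, Z=0) weight 3/2200
  … 471 more
Group by Y:
  weight(Y=0) = 7/50
  weight(Y=1) = 3/25
  weight(Y=2) = 7/25
Total weight = 7/50 + 3/25 + 7/25 = 27/50
P(Y=0 | obs) = 7/50 / 27/50 = 7/27
P(Y=1 | obs) = 3/25 / 27/50 = 2/9
P(Y=2 | obs) = 7/25 / 27/50 = 14/27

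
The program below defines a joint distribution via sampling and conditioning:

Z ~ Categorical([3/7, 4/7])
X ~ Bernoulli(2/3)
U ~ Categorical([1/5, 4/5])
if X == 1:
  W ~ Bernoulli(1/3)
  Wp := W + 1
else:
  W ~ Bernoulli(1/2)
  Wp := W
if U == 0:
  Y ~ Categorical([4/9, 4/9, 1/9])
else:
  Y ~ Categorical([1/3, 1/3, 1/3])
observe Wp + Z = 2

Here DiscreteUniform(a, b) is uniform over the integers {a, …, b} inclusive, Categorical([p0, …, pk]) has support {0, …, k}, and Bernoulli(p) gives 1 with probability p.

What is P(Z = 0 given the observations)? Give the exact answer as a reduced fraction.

P(Z = 0 | obs) = 3/14

Enumerate traces; 18 have nonzero weight after conditioning:
  (Z=0, X=1, U=0, W=1, Y=0) weight 8/945
  (Z=0, X=1, U=0, W=1, Y=1) weight 8/945
  (Z=0, X=1, U=0, W=1, Y=2) weight 2/945
  (Z=0, X=1, U=1, W=1, Y=0) weight 8/315
  (Z=0, X=1, U=1, W=1, Y=1) weight 8/315
  (Z=0, X=1, U=1, W=1, Y=2) weight 8/315
  (Z=1, X=0, U=0, W=1, Y=0) weight 8/945
  (Z=1, X=0, U=0, W=1, Y=1) weight 8/945
  … 10 more
Group by Z:
  weight(Z=0) = 2/21
  weight(Z=1) = 22/63
Total weight = 2/21 + 22/63 = 4/9
P(Z=0 | obs) = 2/21 / 4/9 = 3/14
P(Z=1 | obs) = 22/63 / 4/9 = 11/14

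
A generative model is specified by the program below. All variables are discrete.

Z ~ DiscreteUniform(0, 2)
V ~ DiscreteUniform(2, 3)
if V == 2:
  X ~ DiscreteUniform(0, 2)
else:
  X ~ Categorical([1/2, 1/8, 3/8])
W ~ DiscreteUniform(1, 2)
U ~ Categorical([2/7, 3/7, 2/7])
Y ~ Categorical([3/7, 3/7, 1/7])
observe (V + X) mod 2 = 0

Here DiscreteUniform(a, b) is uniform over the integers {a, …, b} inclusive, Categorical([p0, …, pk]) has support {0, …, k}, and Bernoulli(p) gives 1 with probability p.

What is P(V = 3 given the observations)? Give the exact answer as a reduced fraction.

P(V = 3 | obs) = 3/19

Enumerate traces; 162 have nonzero weight after conditioning:
  (Z=0, V=2, X=0, W=1, U=0, Y=0) weight 1/294
  (Z=0, V=2, X=0, W=1, U=0, Y=1) weight 1/294
  (Z=0, V=2, X=0, W=1, U=0, Y=2) weight 1/882
  (Z=0, V=2, X=0, W=1, U=1, Y=0) weight 1/196
  (Z=0, V=2, X=0, W=1, U=1, Y=1) weight 1/196
  (Z=0, V=2, X=0, W=1, U=1, Y=2) weight 1/588
  (Z=0, V=2, X=0, W=1, U=2, Y=0) weight 1/294
  (Z=0, V=2, X=0, W=1, U=2, Y=1) weight 1/294
  (Z=0, V=3, X=1, W=1, U=0, Y=0) weight 1/784
  … 153 more
Group by V:
  weight(V=2) = 1/3
  weight(V=3) = 1/16
Total weight = 1/3 + 1/16 = 19/48
P(V=2 | obs) = 1/3 / 19/48 = 16/19
P(V=3 | obs) = 1/16 / 19/48 = 3/19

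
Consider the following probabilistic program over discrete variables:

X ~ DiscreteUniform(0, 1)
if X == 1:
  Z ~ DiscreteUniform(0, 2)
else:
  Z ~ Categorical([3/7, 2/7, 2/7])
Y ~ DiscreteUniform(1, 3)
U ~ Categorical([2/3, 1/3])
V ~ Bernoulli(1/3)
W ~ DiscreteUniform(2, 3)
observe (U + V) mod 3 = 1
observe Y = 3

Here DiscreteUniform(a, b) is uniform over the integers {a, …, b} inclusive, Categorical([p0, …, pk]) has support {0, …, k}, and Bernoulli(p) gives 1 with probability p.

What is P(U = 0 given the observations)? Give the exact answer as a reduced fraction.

Enumerate traces; 24 have nonzero weight after conditioning:
  (X=0, Z=0, Y=3, U=0, V=1, W=2) weight 1/126
  (X=0, Z=0, Y=3, U=0, V=1, W=3) weight 1/126
  (X=0, Z=0, Y=3, U=1, V=0, W=2) weight 1/126
  (X=0, Z=0, Y=3, U=1, V=0, W=3) weight 1/126
  (X=0, Z=1, Y=3, U=0, V=1, W=2) weight 1/189
  (X=0, Z=1, Y=3, U=0, V=1, W=3) weight 1/189
  (X=0, Z=1, Y=3, U=1, V=0, W=2) weight 1/189
  (X=0, Z=1, Y=3, U=1, V=0, W=3) weight 1/189
  … 16 more
Group by U:
  weight(U=0) = 2/27
  weight(U=1) = 2/27
Total weight = 2/27 + 2/27 = 4/27
P(U=0 | obs) = 2/27 / 4/27 = 1/2
P(U=1 | obs) = 2/27 / 4/27 = 1/2

P(U = 0 | obs) = 1/2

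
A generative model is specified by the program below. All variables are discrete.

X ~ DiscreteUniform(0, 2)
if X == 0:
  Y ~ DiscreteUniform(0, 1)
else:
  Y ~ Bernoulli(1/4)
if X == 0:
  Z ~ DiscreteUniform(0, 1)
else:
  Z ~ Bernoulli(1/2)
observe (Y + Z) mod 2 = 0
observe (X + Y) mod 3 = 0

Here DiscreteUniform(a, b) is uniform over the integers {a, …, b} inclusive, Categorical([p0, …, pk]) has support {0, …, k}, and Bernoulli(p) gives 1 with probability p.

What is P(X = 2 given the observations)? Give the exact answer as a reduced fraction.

Enumerate traces; 2 have nonzero weight after conditioning:
  (X=0, Y=0, Z=0) weight 1/12
  (X=2, Y=1, Z=1) weight 1/24
Group by X:
  weight(X=0) = 1/12
  weight(X=2) = 1/24
Total weight = 1/12 + 1/24 = 1/8
P(X=0 | obs) = 1/12 / 1/8 = 2/3
P(X=2 | obs) = 1/24 / 1/8 = 1/3

P(X = 2 | obs) = 1/3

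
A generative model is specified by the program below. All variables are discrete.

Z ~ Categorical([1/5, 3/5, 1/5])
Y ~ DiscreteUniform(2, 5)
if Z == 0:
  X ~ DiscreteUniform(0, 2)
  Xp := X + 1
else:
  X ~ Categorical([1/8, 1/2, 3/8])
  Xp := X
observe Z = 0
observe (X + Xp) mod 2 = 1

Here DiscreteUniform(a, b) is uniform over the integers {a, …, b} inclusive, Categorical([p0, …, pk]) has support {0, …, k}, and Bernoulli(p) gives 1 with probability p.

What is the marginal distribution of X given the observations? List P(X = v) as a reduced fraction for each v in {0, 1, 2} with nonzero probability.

Enumerate traces; 12 have nonzero weight after conditioning:
  (Z=0, Y=2, X=0) weight 1/60
  (Z=0, Y=2, X=1) weight 1/60
  (Z=0, Y=2, X=2) weight 1/60
  (Z=0, Y=3, X=0) weight 1/60
  (Z=0, Y=3, X=1) weight 1/60
  (Z=0, Y=3, X=2) weight 1/60
  (Z=0, Y=4, X=0) weight 1/60
  (Z=0, Y=4, X=1) weight 1/60
  … 4 more
Group by X:
  weight(X=0) = 1/15
  weight(X=1) = 1/15
  weight(X=2) = 1/15
Total weight = 1/15 + 1/15 + 1/15 = 1/5
P(X=0 | obs) = 1/15 / 1/5 = 1/3
P(X=1 | obs) = 1/15 / 1/5 = 1/3
P(X=2 | obs) = 1/15 / 1/5 = 1/3

P(X=0) = 1/3, P(X=1) = 1/3, P(X=2) = 1/3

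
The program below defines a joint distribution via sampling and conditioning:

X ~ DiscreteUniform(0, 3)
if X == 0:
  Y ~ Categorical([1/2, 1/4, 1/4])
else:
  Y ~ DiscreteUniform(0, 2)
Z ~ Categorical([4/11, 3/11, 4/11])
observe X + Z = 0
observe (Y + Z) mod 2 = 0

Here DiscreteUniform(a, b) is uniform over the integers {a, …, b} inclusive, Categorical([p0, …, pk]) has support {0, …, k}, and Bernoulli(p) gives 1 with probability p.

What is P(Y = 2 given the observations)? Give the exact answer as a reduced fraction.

Enumerate traces; 2 have nonzero weight after conditioning:
  (X=0, Y=0, Z=0) weight 1/22
  (X=0, Y=2, Z=0) weight 1/44
Group by Y:
  weight(Y=0) = 1/22
  weight(Y=2) = 1/44
Total weight = 1/22 + 1/44 = 3/44
P(Y=0 | obs) = 1/22 / 3/44 = 2/3
P(Y=2 | obs) = 1/44 / 3/44 = 1/3

P(Y = 2 | obs) = 1/3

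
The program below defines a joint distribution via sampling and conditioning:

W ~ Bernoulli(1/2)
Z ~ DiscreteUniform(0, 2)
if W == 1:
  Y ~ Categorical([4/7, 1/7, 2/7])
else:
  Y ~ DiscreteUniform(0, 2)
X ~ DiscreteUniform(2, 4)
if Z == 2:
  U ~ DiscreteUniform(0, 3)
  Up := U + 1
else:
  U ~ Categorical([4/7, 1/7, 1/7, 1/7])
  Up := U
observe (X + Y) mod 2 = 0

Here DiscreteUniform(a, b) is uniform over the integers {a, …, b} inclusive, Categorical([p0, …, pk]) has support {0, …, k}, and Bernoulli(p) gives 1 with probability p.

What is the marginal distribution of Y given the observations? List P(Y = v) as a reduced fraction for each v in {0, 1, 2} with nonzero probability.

Enumerate traces; 120 have nonzero weight after conditioning:
  (W=0, Z=0, Y=0, X=2, U=0) weight 2/189
  (W=0, Z=0, Y=0, X=2, U=1) weight 1/378
  (W=0, Z=0, Y=0, X=2, U=2) weight 1/378
  (W=0, Z=0, Y=0, X=2, U=3) weight 1/378
  (W=0, Z=0, Y=0, X=4, U=0) weight 2/189
  (W=0, Z=0, Y=0, X=4, U=1) weight 1/378
  (W=0, Z=0, Y=0, X=4, U=2) weight 1/378
  (W=0, Z=0, Y=0, X=4, U=3) weight 1/378
  (W=0, Z=0, Y=1, X=3, U=0) weight 2/189
  (W=0, Z=0, Y=2, X=2, U=0) weight 2/189
  … 110 more
Group by Y:
  weight(Y=0) = 19/63
  weight(Y=1) = 5/63
  weight(Y=2) = 13/63
Total weight = 19/63 + 5/63 + 13/63 = 37/63
P(Y=0 | obs) = 19/63 / 37/63 = 19/37
P(Y=1 | obs) = 5/63 / 37/63 = 5/37
P(Y=2 | obs) = 13/63 / 37/63 = 13/37

P(Y=0) = 19/37, P(Y=1) = 5/37, P(Y=2) = 13/37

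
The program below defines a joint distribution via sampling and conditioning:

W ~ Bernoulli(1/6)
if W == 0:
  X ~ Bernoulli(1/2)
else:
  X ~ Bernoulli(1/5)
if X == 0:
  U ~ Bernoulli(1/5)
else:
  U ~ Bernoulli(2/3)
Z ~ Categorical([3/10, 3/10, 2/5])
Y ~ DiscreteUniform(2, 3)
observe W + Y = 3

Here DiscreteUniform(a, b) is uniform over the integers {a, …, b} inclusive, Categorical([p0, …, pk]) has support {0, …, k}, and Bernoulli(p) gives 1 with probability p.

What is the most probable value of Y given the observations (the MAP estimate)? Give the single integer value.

argmax_v P(Y = v | obs) = 3

Enumerate traces; 24 have nonzero weight after conditioning:
  (W=0, X=0, U=0, Z=0, Y=3) weight 1/20
  (W=0, X=0, U=0, Z=1, Y=3) weight 1/20
  (W=0, X=0, U=0, Z=2, Y=3) weight 1/15
  (W=0, X=0, U=1, Z=0, Y=3) weight 1/80
  (W=0, X=0, U=1, Z=1, Y=3) weight 1/80
  (W=0, X=0, U=1, Z=2, Y=3) weight 1/60
  (W=0, X=1, U=0, Z=0, Y=3) weight 1/48
  (W=0, X=1, U=0, Z=1, Y=3) weight 1/48
  (W=1, X=0, U=0, Z=0, Y=2) weight 2/125
  … 15 more
Group by Y:
  weight(Y=2) = 1/12
  weight(Y=3) = 5/12
Total weight = 1/12 + 5/12 = 1/2
P(Y=2 | obs) = 1/12 / 1/2 = 1/6
P(Y=3 | obs) = 5/12 / 1/2 = 5/6
argmax = 3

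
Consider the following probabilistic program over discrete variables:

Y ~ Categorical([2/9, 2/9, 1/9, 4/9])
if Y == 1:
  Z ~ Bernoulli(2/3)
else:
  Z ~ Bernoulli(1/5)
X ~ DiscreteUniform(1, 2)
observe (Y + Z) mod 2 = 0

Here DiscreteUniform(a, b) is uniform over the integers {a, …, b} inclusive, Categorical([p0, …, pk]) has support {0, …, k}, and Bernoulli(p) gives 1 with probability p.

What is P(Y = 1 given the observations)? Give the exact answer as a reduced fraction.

P(Y = 1 | obs) = 5/17

Enumerate traces; 8 have nonzero weight after conditioning:
  (Y=0, Z=0, X=1) weight 4/45
  (Y=0, Z=0, X=2) weight 4/45
  (Y=1, Z=1, X=1) weight 2/27
  (Y=1, Z=1, X=2) weight 2/27
  (Y=2, Z=0, X=1) weight 2/45
  (Y=2, Z=0, X=2) weight 2/45
  (Y=3, Z=1, X=1) weight 2/45
  (Y=3, Z=1, X=2) weight 2/45
Group by Y:
  weight(Y=0) = 8/45
  weight(Y=1) = 4/27
  weight(Y=2) = 4/45
  weight(Y=3) = 4/45
Total weight = 8/45 + 4/27 + 4/45 + 4/45 = 68/135
P(Y=0 | obs) = 8/45 / 68/135 = 6/17
P(Y=1 | obs) = 4/27 / 68/135 = 5/17
P(Y=2 | obs) = 4/45 / 68/135 = 3/17
P(Y=3 | obs) = 4/45 / 68/135 = 3/17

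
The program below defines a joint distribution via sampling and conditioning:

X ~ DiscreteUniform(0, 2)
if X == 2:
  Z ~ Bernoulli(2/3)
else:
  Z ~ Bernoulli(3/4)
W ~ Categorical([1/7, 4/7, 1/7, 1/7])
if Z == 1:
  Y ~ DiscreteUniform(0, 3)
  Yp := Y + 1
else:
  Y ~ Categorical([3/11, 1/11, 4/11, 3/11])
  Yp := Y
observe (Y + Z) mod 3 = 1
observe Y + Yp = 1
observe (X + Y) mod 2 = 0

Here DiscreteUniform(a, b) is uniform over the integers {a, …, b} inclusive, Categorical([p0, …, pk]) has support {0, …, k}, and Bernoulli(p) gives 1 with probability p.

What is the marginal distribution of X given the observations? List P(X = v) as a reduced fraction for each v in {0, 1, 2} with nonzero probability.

P(X=0) = 9/17, P(X=2) = 8/17

Enumerate traces; 8 have nonzero weight after conditioning:
  (X=0, Z=1, W=0, Y=0) weight 1/112
  (X=0, Z=1, W=1, Y=0) weight 1/28
  (X=0, Z=1, W=2, Y=0) weight 1/112
  (X=0, Z=1, W=3, Y=0) weight 1/112
  (X=2, Z=1, W=0, Y=0) weight 1/126
  (X=2, Z=1, W=1, Y=0) weight 2/63
  (X=2, Z=1, W=2, Y=0) weight 1/126
  (X=2, Z=1, W=3, Y=0) weight 1/126
Group by X:
  weight(X=0) = 1/16
  weight(X=2) = 1/18
Total weight = 1/16 + 1/18 = 17/144
P(X=0 | obs) = 1/16 / 17/144 = 9/17
P(X=2 | obs) = 1/18 / 17/144 = 8/17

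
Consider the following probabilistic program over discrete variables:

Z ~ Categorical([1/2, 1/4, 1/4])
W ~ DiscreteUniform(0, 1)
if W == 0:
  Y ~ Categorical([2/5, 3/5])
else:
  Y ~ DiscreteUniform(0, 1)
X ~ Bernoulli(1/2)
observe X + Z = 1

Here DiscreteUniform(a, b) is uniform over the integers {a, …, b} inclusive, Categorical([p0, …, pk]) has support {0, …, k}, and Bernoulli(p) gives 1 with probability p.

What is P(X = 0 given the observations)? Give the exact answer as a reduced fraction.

Enumerate traces; 8 have nonzero weight after conditioning:
  (Z=0, W=0, Y=0, X=1) weight 1/20
  (Z=0, W=0, Y=1, X=1) weight 3/40
  (Z=0, W=1, Y=0, X=1) weight 1/16
  (Z=0, W=1, Y=1, X=1) weight 1/16
  (Z=1, W=0, Y=0, X=0) weight 1/40
  (Z=1, W=0, Y=1, X=0) weight 3/80
  (Z=1, W=1, Y=0, X=0) weight 1/32
  (Z=1, W=1, Y=1, X=0) weight 1/32
Group by X:
  weight(X=0) = 1/8
  weight(X=1) = 1/4
Total weight = 1/8 + 1/4 = 3/8
P(X=0 | obs) = 1/8 / 3/8 = 1/3
P(X=1 | obs) = 1/4 / 3/8 = 2/3

P(X = 0 | obs) = 1/3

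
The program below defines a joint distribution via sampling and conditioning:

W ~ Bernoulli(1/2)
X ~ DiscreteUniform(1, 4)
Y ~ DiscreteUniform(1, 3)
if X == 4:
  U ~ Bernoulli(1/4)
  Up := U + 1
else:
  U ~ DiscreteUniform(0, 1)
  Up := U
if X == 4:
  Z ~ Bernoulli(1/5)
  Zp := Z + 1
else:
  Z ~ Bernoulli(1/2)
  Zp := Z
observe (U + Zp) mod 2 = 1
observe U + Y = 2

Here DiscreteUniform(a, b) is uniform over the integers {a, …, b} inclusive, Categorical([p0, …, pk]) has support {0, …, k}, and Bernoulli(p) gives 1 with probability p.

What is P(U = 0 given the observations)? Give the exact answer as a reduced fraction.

Enumerate traces; 16 have nonzero weight after conditioning:
  (W=0, X=1, Y=1, U=1, Z=0) weight 1/96
  (W=0, X=1, Y=2, U=0, Z=1) weight 1/96
  (W=0, X=2, Y=1, U=1, Z=0) weight 1/96
  (W=0, X=2, Y=2, U=0, Z=1) weight 1/96
  (W=0, X=3, Y=1, U=1, Z=0) weight 1/96
  (W=0, X=3, Y=2, U=0, Z=1) weight 1/96
  (W=0, X=4, Y=1, U=1, Z=1) weight 1/480
  (W=0, X=4, Y=2, U=0, Z=0) weight 1/40
  … 8 more
Group by U:
  weight(U=0) = 9/80
  weight(U=1) = 1/15
Total weight = 9/80 + 1/15 = 43/240
P(U=0 | obs) = 9/80 / 43/240 = 27/43
P(U=1 | obs) = 1/15 / 43/240 = 16/43

P(U = 0 | obs) = 27/43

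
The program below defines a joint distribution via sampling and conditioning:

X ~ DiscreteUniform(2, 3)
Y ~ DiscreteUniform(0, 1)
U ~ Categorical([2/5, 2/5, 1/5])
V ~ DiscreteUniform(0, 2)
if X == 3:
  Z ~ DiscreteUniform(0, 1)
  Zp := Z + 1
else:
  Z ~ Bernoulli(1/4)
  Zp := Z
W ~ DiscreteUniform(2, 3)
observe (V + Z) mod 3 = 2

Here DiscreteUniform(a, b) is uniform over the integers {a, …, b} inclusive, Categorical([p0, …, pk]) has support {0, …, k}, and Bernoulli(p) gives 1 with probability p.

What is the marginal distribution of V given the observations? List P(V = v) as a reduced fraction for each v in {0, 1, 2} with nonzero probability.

P(V=1) = 3/8, P(V=2) = 5/8

Enumerate traces; 48 have nonzero weight after conditioning:
  (X=2, Y=0, U=0, V=1, Z=1, W=2) weight 1/240
  (X=2, Y=0, U=0, V=1, Z=1, W=3) weight 1/240
  (X=2, Y=0, U=0, V=2, Z=0, W=2) weight 1/80
  (X=2, Y=0, U=0, V=2, Z=0, W=3) weight 1/80
  (X=2, Y=0, U=1, V=1, Z=1, W=2) weight 1/240
  (X=2, Y=0, U=1, V=1, Z=1, W=3) weight 1/240
  (X=2, Y=0, U=1, V=2, Z=0, W=2) weight 1/80
  (X=2, Y=0, U=1, V=2, Z=0, W=3) weight 1/80
  … 40 more
Group by V:
  weight(V=1) = 1/8
  weight(V=2) = 5/24
Total weight = 1/8 + 5/24 = 1/3
P(V=1 | obs) = 1/8 / 1/3 = 3/8
P(V=2 | obs) = 5/24 / 1/3 = 5/8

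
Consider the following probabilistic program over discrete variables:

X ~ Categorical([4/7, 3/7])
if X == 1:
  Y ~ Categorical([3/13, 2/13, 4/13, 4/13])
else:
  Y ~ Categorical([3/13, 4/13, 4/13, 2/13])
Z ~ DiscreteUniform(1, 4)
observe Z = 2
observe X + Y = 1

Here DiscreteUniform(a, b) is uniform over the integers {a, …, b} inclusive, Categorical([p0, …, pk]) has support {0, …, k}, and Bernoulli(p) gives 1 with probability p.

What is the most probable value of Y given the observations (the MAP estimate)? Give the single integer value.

argmax_v P(Y = v | obs) = 1

Enumerate traces; 2 have nonzero weight after conditioning:
  (X=0, Y=1, Z=2) weight 4/91
  (X=1, Y=0, Z=2) weight 9/364
Group by Y:
  weight(Y=0) = 9/364
  weight(Y=1) = 4/91
Total weight = 9/364 + 4/91 = 25/364
P(Y=0 | obs) = 9/364 / 25/364 = 9/25
P(Y=1 | obs) = 4/91 / 25/364 = 16/25
argmax = 1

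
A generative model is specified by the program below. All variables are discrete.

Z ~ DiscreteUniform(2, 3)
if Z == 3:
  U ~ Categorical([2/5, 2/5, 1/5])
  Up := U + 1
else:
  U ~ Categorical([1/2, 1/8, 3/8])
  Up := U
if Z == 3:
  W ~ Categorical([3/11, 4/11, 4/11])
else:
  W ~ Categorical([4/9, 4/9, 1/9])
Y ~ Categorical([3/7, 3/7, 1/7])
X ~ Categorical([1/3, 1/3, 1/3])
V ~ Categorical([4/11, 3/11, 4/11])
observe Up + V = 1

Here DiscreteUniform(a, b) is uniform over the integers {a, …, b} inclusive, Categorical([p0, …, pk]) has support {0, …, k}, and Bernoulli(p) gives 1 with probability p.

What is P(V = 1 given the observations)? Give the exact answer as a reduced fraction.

Enumerate traces; 81 have nonzero weight after conditioning:
  (Z=2, U=0, W=0, Y=0, X=0, V=1) weight 1/231
  (Z=2, U=0, W=0, Y=0, X=1, V=1) weight 1/231
  (Z=2, U=0, W=0, Y=0, X=2, V=1) weight 1/231
  (Z=2, U=0, W=0, Y=1, X=0, V=1) weight 1/231
  (Z=2, U=0, W=0, Y=1, X=1, V=1) weight 1/231
  (Z=2, U=0, W=0, Y=1, X=2, V=1) weight 1/231
  (Z=2, U=0, W=0, Y=2, X=0, V=1) weight 1/693
  (Z=2, U=0, W=0, Y=2, X=1, V=1) weight 1/693
  (Z=2, U=1, W=0, Y=0, X=0, V=0) weight 1/693
  … 72 more
Group by V:
  weight(V=0) = 21/220
  weight(V=1) = 3/44
Total weight = 21/220 + 3/44 = 9/55
P(V=0 | obs) = 21/220 / 9/55 = 7/12
P(V=1 | obs) = 3/44 / 9/55 = 5/12

P(V = 1 | obs) = 5/12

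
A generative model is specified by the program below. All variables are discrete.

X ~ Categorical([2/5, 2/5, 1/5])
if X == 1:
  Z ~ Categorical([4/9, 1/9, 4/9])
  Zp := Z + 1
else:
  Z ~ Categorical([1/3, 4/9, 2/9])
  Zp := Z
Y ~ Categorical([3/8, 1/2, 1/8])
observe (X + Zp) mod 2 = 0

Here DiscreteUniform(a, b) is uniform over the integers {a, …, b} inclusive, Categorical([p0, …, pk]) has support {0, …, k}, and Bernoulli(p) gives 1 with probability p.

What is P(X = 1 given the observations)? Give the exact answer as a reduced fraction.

Enumerate traces; 18 have nonzero weight after conditioning:
  (X=0, Z=0, Y=0) weight 1/20
  (X=0, Z=0, Y=1) weight 1/15
  (X=0, Z=0, Y=2) weight 1/60
  (X=0, Z=2, Y=0) weight 1/30
  (X=0, Z=2, Y=1) weight 2/45
  (X=0, Z=2, Y=2) weight 1/90
  (X=1, Z=0, Y=0) weight 1/15
  (X=1, Z=0, Y=1) weight 4/45
  (X=2, Z=0, Y=0) weight 1/40
  … 9 more
Group by X:
  weight(X=0) = 2/9
  weight(X=1) = 16/45
  weight(X=2) = 1/9
Total weight = 2/9 + 16/45 + 1/9 = 31/45
P(X=0 | obs) = 2/9 / 31/45 = 10/31
P(X=1 | obs) = 16/45 / 31/45 = 16/31
P(X=2 | obs) = 1/9 / 31/45 = 5/31

P(X = 1 | obs) = 16/31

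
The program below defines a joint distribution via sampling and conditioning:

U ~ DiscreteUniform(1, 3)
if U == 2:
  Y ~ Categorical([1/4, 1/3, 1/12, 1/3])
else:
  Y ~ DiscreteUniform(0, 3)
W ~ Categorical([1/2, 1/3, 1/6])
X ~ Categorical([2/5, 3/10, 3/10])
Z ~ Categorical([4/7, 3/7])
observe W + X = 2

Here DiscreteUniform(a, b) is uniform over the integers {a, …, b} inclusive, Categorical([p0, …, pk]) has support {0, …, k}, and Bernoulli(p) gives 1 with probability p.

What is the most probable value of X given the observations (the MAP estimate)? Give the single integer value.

argmax_v P(X = v | obs) = 2

Enumerate traces; 72 have nonzero weight after conditioning:
  (U=1, Y=0, W=0, X=2, Z=0) weight 1/140
  (U=1, Y=0, W=0, X=2, Z=1) weight 3/560
  (U=1, Y=0, W=1, X=1, Z=0) weight 1/210
  (U=1, Y=0, W=1, X=1, Z=1) weight 1/280
  (U=1, Y=0, W=2, X=0, Z=0) weight 1/315
  (U=1, Y=0, W=2, X=0, Z=1) weight 1/420
  (U=1, Y=1, W=0, X=2, Z=0) weight 1/140
  (U=1, Y=1, W=0, X=2, Z=1) weight 3/560
  … 64 more
Group by X:
  weight(X=0) = 1/15
  weight(X=1) = 1/10
  weight(X=2) = 3/20
Total weight = 1/15 + 1/10 + 3/20 = 19/60
P(X=0 | obs) = 1/15 / 19/60 = 4/19
P(X=1 | obs) = 1/10 / 19/60 = 6/19
P(X=2 | obs) = 3/20 / 19/60 = 9/19
argmax = 2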